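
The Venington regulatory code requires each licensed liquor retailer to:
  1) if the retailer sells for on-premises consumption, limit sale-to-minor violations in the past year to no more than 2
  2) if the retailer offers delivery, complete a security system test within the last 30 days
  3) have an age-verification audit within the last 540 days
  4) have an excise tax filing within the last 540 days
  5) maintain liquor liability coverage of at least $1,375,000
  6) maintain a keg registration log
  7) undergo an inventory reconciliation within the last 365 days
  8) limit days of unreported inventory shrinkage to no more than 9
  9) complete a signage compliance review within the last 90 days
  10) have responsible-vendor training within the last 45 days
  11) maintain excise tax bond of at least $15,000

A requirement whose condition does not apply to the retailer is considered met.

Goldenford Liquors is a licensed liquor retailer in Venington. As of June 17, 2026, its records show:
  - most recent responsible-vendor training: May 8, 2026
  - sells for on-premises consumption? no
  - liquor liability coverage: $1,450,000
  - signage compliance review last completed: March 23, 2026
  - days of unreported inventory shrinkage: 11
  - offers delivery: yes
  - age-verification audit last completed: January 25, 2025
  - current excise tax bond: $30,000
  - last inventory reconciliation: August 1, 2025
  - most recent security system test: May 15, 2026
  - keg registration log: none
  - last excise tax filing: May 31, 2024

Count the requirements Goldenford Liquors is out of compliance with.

4

1. condition 'sells for on-premises consumption' does not hold → requirement n/a → met
2. condition 'offers delivery' holds; security system test 33 days ago vs limit 30 → not met
3. age-verification audit 508 days ago vs limit 540 → met
4. excise tax filing 747 days ago vs limit 540 → not met
5. liquor liability coverage $1,450,000 ≥ $1,375,000 → met
6. keg registration log absent → not met
7. inventory reconciliation 320 days ago vs limit 365 → met
8. days of unreported inventory shrinkage 11 > 9 → not met
9. signage compliance review 86 days ago vs limit 90 → met
10. responsible-vendor training 40 days ago vs limit 45 → met
11. excise tax bond $30,000 ≥ $15,000 → met
Not met: 4 of 11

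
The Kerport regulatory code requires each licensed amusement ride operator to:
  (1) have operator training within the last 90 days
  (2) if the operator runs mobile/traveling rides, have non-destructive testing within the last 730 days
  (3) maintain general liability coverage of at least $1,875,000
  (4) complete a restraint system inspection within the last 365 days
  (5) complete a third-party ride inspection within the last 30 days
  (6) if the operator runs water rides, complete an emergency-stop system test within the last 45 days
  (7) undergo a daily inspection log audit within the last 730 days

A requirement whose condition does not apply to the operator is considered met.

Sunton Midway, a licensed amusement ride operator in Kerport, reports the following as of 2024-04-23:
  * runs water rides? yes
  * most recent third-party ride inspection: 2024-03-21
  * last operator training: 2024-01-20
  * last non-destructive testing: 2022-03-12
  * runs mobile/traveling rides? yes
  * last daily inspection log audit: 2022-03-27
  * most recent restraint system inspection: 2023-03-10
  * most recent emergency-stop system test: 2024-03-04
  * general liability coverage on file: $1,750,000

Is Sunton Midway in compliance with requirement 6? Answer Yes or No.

6. condition 'runs water rides' holds; emergency-stop system test 50 days ago vs limit 45 → not met

No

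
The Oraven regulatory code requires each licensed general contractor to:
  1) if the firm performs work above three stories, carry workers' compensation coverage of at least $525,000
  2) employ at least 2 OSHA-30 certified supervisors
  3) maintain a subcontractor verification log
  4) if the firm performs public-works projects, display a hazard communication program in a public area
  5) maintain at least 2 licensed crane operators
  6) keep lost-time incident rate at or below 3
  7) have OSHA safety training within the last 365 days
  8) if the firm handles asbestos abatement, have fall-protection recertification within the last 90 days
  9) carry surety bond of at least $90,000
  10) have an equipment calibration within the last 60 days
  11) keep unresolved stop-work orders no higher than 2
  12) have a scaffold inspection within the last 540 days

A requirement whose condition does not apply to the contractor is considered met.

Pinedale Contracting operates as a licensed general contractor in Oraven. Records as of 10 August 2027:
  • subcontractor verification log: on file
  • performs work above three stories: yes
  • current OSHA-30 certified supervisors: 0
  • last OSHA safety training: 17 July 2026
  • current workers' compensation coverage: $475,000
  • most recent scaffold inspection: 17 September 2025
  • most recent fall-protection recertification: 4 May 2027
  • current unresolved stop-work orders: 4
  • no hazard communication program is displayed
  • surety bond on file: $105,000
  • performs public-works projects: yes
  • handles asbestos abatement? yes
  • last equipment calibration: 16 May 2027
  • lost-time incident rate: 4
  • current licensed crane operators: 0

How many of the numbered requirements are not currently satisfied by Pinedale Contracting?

10

1. condition 'performs work above three stories' holds; workers' compensation coverage $475,000 < $525,000 → not met
2. OSHA-30 certified supervisors 0 < 2 → not met
3. subcontractor verification log present → met
4. condition 'performs public-works projects' holds; hazard communication program absent → not met
5. licensed crane operators 0 < 2 → not met
6. lost-time incident rate 4 > 3 → not met
7. OSHA safety training 389 days ago vs limit 365 → not met
8. condition 'handles asbestos abatement' holds; fall-protection recertification 98 days ago vs limit 90 → not met
9. surety bond $105,000 ≥ $90,000 → met
10. equipment calibration 86 days ago vs limit 60 → not met
11. unresolved stop-work orders 4 > 2 → not met
12. scaffold inspection 692 days ago vs limit 540 → not met
Not met: 10 of 12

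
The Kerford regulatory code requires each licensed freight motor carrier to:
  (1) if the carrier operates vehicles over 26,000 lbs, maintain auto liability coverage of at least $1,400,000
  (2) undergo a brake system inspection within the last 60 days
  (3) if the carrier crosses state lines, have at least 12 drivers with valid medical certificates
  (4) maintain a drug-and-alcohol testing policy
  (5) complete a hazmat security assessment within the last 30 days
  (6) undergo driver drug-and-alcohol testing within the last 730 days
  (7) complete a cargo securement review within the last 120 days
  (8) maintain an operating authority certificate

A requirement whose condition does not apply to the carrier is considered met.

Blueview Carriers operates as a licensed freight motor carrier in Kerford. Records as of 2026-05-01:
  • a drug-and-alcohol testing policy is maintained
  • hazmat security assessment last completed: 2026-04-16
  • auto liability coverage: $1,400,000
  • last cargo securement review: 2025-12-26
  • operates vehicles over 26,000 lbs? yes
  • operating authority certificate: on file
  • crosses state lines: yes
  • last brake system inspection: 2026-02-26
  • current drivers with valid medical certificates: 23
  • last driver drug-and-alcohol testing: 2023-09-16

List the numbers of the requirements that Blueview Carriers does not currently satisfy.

1. condition 'operates vehicles over 26,000 lbs' holds; auto liability coverage $1,400,000 ≥ $1,400,000 → met
2. brake system inspection 64 days ago vs limit 60 → not met
3. condition 'crosses state lines' holds; drivers with valid medical certificates 23 ≥ 12 → met
4. drug-and-alcohol testing policy present → met
5. hazmat security assessment 15 days ago vs limit 30 → met
6. driver drug-and-alcohol testing 958 days ago vs limit 730 → not met
7. cargo securement review 126 days ago vs limit 120 → not met
8. operating authority certificate present → met
Not met: 2, 6, 7

2, 6, 7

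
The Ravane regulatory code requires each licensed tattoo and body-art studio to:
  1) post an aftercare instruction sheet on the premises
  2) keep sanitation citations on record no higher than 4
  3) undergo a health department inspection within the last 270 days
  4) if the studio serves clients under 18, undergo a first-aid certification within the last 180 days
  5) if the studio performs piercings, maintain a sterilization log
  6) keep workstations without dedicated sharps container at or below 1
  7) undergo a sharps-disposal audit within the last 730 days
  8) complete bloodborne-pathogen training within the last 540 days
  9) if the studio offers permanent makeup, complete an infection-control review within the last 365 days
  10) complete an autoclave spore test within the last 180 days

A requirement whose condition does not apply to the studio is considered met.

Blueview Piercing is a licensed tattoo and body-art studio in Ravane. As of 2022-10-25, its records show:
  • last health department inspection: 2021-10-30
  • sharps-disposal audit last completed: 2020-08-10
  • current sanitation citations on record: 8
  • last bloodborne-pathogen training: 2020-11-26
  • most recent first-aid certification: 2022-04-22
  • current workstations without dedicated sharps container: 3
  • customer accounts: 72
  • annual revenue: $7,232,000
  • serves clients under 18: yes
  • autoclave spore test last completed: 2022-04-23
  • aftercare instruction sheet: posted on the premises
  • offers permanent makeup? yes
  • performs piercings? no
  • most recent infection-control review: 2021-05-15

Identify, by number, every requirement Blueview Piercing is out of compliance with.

1. aftercare instruction sheet present → met
2. sanitation citations on record 8 > 4 → not met
3. health department inspection 360 days ago vs limit 270 → not met
4. condition 'serves clients under 18' holds; first-aid certification 186 days ago vs limit 180 → not met
5. condition 'performs piercings' does not hold → requirement n/a → met
6. workstations without dedicated sharps container 3 > 1 → not met
7. sharps-disposal audit 806 days ago vs limit 730 → not met
8. bloodborne-pathogen training 698 days ago vs limit 540 → not met
9. condition 'offers permanent makeup' holds; infection-control review 528 days ago vs limit 365 → not met
10. autoclave spore test 185 days ago vs limit 180 → not met
Not met: 2, 3, 4, 6, 7, 8, 9, 10

2, 3, 4, 6, 7, 8, 9, 10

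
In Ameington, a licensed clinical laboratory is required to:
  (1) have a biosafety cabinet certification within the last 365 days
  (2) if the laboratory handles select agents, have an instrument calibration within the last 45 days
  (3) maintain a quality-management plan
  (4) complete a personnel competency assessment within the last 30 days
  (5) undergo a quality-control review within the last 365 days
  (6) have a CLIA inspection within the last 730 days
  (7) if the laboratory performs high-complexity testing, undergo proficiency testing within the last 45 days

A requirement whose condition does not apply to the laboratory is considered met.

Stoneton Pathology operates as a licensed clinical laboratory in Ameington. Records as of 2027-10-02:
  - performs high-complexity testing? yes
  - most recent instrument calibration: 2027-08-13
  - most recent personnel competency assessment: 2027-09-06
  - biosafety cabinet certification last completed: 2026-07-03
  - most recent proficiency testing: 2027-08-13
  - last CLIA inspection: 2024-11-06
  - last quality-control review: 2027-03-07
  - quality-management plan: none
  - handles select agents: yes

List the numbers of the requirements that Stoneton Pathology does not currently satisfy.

1, 2, 3, 6, 7

1. biosafety cabinet certification 456 days ago vs limit 365 → not met
2. condition 'handles select agents' holds; instrument calibration 50 days ago vs limit 45 → not met
3. quality-management plan absent → not met
4. personnel competency assessment 26 days ago vs limit 30 → met
5. quality-control review 209 days ago vs limit 365 → met
6. CLIA inspection 1060 days ago vs limit 730 → not met
7. condition 'performs high-complexity testing' holds; proficiency testing 50 days ago vs limit 45 → not met
Not met: 1, 2, 3, 6, 7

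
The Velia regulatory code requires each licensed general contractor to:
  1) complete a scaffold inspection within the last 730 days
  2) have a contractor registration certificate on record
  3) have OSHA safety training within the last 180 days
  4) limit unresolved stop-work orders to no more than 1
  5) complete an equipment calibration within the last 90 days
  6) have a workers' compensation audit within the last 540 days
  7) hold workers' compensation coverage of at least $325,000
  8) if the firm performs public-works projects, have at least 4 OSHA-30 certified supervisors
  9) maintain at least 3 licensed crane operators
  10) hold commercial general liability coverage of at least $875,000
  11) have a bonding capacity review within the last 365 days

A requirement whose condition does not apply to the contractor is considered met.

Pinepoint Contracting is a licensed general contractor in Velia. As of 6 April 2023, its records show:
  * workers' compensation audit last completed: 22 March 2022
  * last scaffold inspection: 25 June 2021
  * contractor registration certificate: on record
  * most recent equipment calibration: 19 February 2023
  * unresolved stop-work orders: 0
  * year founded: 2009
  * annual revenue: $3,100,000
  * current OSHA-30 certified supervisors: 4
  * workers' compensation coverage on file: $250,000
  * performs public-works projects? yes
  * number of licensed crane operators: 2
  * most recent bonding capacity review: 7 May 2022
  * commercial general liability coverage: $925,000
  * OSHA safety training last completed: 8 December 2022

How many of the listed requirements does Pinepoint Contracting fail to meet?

2

1. scaffold inspection 650 days ago vs limit 730 → met
2. contractor registration certificate present → met
3. OSHA safety training 119 days ago vs limit 180 → met
4. unresolved stop-work orders 0 ≤ 1 → met
5. equipment calibration 46 days ago vs limit 90 → met
6. workers' compensation audit 380 days ago vs limit 540 → met
7. workers' compensation coverage $250,000 < $325,000 → not met
8. condition 'performs public-works projects' holds; OSHA-30 certified supervisors 4 ≥ 4 → met
9. licensed crane operators 2 < 3 → not met
10. commercial general liability coverage $925,000 ≥ $875,000 → met
11. bonding capacity review 334 days ago vs limit 365 → met
Not met: 2 of 11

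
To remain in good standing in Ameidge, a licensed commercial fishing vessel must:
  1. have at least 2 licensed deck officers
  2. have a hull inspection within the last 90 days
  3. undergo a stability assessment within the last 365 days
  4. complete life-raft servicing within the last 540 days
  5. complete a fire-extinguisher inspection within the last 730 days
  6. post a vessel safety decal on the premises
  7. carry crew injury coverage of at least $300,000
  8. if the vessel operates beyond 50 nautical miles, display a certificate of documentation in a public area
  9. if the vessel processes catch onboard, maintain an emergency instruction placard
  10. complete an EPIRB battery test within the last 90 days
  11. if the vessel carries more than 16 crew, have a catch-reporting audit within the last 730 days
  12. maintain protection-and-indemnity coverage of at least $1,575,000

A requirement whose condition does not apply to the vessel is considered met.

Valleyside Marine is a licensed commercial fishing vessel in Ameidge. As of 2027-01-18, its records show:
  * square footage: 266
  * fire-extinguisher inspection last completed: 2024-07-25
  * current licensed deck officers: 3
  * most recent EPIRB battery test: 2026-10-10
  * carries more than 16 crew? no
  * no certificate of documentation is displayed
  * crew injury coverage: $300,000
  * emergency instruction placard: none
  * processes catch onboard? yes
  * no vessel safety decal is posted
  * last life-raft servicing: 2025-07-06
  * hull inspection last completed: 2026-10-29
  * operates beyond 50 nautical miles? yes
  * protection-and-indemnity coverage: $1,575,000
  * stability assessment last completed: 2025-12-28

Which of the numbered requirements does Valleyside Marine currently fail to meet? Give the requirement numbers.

1. licensed deck officers 3 ≥ 2 → met
2. hull inspection 81 days ago vs limit 90 → met
3. stability assessment 386 days ago vs limit 365 → not met
4. life-raft servicing 561 days ago vs limit 540 → not met
5. fire-extinguisher inspection 907 days ago vs limit 730 → not met
6. vessel safety decal absent → not met
7. crew injury coverage $300,000 ≥ $300,000 → met
8. condition 'operates beyond 50 nautical miles' holds; certificate of documentation absent → not met
9. condition 'processes catch onboard' holds; emergency instruction placard absent → not met
10. EPIRB battery test 100 days ago vs limit 90 → not met
11. condition 'carries more than 16 crew' does not hold → requirement n/a → met
12. protection-and-indemnity coverage $1,575,000 ≥ $1,575,000 → met
Not met: 3, 4, 5, 6, 8, 9, 10

3, 4, 5, 6, 8, 9, 10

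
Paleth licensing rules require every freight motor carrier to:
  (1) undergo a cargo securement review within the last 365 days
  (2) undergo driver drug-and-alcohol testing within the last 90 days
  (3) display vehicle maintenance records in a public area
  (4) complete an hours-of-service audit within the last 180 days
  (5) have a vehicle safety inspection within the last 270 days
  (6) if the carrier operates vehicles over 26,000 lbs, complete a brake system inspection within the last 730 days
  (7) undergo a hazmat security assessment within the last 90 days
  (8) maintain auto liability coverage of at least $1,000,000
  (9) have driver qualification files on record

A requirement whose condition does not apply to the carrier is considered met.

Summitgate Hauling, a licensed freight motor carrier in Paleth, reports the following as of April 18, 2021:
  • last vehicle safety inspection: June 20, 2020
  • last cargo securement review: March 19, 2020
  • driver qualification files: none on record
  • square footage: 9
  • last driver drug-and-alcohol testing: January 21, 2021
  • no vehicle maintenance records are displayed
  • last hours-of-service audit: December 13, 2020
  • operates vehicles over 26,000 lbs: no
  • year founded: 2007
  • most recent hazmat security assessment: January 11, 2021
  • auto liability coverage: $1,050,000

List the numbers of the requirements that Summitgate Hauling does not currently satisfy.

1, 3, 5, 7, 9

1. cargo securement review 395 days ago vs limit 365 → not met
2. driver drug-and-alcohol testing 87 days ago vs limit 90 → met
3. vehicle maintenance records absent → not met
4. hours-of-service audit 126 days ago vs limit 180 → met
5. vehicle safety inspection 302 days ago vs limit 270 → not met
6. condition 'operates vehicles over 26,000 lbs' does not hold → requirement n/a → met
7. hazmat security assessment 97 days ago vs limit 90 → not met
8. auto liability coverage $1,050,000 ≥ $1,000,000 → met
9. driver qualification files absent → not met
Not met: 1, 3, 5, 7, 9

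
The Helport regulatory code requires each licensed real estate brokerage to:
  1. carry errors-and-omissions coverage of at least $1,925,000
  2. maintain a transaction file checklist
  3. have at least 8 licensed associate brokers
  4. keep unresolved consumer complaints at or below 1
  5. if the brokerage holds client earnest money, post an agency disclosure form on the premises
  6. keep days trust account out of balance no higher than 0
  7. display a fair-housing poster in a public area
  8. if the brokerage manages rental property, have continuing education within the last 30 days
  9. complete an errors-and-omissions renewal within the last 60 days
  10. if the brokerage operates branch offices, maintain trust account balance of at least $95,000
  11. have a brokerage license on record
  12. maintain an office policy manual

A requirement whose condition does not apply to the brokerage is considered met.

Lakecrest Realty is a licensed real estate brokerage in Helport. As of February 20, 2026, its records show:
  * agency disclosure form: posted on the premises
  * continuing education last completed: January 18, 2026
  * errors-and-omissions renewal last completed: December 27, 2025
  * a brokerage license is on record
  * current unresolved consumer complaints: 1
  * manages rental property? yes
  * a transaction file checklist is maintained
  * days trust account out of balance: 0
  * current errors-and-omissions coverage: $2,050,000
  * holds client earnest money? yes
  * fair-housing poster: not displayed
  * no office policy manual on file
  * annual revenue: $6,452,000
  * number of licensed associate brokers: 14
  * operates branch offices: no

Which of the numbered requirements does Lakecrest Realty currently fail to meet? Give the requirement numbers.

1. errors-and-omissions coverage $2,050,000 ≥ $1,925,000 → met
2. transaction file checklist present → met
3. licensed associate brokers 14 ≥ 8 → met
4. unresolved consumer complaints 1 ≤ 1 → met
5. condition 'holds client earnest money' holds; agency disclosure form present → met
6. days trust account out of balance 0 ≤ 0 → met
7. fair-housing poster absent → not met
8. condition 'manages rental property' holds; continuing education 33 days ago vs limit 30 → not met
9. errors-and-omissions renewal 55 days ago vs limit 60 → met
10. condition 'operates branch offices' does not hold → requirement n/a → met
11. brokerage license present → met
12. office policy manual absent → not met
Not met: 7, 8, 12

7, 8, 12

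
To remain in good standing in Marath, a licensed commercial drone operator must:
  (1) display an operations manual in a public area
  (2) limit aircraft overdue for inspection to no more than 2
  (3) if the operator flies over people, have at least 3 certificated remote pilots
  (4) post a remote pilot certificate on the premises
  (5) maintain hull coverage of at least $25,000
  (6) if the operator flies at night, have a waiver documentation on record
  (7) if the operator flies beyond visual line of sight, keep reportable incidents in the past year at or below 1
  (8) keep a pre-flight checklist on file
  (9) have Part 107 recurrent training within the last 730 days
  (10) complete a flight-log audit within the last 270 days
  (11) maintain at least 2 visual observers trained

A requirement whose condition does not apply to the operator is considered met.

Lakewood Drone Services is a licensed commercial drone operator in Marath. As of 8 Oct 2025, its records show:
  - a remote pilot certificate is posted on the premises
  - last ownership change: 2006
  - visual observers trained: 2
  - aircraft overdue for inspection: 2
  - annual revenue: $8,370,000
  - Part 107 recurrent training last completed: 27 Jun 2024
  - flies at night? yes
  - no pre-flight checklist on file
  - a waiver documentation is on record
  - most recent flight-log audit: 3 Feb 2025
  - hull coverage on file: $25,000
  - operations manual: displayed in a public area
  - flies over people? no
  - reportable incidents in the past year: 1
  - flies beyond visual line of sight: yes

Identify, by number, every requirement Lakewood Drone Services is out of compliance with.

8

1. operations manual present → met
2. aircraft overdue for inspection 2 ≤ 2 → met
3. condition 'flies over people' does not hold → requirement n/a → met
4. remote pilot certificate present → met
5. hull coverage $25,000 ≥ $25,000 → met
6. condition 'flies at night' holds; waiver documentation present → met
7. condition 'flies beyond visual line of sight' holds; reportable incidents in the past year 1 ≤ 1 → met
8. pre-flight checklist absent → not met
9. Part 107 recurrent training 468 days ago vs limit 730 → met
10. flight-log audit 247 days ago vs limit 270 → met
11. visual observers trained 2 ≥ 2 → met
Not met: 8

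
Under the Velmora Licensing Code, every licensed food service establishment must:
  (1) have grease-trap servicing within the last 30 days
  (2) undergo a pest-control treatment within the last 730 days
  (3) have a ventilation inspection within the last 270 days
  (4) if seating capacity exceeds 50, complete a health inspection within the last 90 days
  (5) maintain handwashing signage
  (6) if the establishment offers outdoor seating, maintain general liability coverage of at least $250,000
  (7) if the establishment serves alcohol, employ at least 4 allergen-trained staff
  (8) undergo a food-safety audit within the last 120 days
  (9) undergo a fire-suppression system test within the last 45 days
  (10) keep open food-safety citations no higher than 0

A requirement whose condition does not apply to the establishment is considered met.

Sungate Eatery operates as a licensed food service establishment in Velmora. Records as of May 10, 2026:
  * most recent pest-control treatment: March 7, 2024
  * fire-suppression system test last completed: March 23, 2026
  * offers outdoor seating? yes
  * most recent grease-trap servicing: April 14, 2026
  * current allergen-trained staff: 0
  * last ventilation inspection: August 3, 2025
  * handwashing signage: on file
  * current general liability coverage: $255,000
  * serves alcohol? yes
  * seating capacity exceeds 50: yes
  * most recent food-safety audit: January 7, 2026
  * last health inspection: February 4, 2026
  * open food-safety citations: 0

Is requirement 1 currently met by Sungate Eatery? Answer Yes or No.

Yes

1. grease-trap servicing 26 days ago vs limit 30 → met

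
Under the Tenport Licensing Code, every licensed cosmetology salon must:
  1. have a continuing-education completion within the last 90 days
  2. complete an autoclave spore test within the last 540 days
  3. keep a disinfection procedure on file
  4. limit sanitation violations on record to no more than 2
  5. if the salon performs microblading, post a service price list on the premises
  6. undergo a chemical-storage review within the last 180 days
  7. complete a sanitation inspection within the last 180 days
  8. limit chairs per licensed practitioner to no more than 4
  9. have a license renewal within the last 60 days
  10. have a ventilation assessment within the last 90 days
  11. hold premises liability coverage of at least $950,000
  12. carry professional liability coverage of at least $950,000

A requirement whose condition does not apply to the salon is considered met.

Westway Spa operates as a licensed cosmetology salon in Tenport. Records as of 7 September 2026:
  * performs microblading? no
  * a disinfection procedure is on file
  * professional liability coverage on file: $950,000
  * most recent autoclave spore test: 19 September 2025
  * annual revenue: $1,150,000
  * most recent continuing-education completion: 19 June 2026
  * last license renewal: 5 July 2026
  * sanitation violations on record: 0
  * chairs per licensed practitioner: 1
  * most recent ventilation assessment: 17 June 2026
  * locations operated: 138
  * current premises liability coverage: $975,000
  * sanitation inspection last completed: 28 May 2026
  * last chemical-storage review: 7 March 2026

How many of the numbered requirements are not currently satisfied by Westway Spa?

2

1. continuing-education completion 80 days ago vs limit 90 → met
2. autoclave spore test 353 days ago vs limit 540 → met
3. disinfection procedure present → met
4. sanitation violations on record 0 ≤ 2 → met
5. condition 'performs microblading' does not hold → requirement n/a → met
6. chemical-storage review 184 days ago vs limit 180 → not met
7. sanitation inspection 102 days ago vs limit 180 → met
8. chairs per licensed practitioner 1 ≤ 4 → met
9. license renewal 64 days ago vs limit 60 → not met
10. ventilation assessment 82 days ago vs limit 90 → met
11. premises liability coverage $975,000 ≥ $950,000 → met
12. professional liability coverage $950,000 ≥ $950,000 → met
Not met: 2 of 12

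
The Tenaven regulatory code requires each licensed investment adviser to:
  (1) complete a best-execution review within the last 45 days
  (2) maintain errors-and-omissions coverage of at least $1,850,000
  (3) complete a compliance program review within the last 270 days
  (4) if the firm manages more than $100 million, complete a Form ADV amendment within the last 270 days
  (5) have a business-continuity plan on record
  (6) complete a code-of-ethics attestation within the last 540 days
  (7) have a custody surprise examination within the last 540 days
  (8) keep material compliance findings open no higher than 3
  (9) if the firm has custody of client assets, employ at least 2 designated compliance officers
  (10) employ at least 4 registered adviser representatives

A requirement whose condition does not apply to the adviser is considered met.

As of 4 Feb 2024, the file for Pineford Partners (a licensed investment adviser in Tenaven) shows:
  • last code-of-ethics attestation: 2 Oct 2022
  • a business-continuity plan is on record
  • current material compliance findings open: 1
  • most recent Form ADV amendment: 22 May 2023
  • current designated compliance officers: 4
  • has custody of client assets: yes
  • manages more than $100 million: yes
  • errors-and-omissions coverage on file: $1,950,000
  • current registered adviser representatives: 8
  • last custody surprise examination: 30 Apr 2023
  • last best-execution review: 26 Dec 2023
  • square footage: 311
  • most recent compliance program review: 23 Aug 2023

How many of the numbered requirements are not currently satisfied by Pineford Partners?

1. best-execution review 40 days ago vs limit 45 → met
2. errors-and-omissions coverage $1,950,000 ≥ $1,850,000 → met
3. compliance program review 165 days ago vs limit 270 → met
4. condition 'manages more than $100 million' holds; Form ADV amendment 258 days ago vs limit 270 → met
5. business-continuity plan present → met
6. code-of-ethics attestation 490 days ago vs limit 540 → met
7. custody surprise examination 280 days ago vs limit 540 → met
8. material compliance findings open 1 ≤ 3 → met
9. condition 'has custody of client assets' holds; designated compliance officers 4 ≥ 2 → met
10. registered adviser representatives 8 ≥ 4 → met
Not met: 0 of 10

0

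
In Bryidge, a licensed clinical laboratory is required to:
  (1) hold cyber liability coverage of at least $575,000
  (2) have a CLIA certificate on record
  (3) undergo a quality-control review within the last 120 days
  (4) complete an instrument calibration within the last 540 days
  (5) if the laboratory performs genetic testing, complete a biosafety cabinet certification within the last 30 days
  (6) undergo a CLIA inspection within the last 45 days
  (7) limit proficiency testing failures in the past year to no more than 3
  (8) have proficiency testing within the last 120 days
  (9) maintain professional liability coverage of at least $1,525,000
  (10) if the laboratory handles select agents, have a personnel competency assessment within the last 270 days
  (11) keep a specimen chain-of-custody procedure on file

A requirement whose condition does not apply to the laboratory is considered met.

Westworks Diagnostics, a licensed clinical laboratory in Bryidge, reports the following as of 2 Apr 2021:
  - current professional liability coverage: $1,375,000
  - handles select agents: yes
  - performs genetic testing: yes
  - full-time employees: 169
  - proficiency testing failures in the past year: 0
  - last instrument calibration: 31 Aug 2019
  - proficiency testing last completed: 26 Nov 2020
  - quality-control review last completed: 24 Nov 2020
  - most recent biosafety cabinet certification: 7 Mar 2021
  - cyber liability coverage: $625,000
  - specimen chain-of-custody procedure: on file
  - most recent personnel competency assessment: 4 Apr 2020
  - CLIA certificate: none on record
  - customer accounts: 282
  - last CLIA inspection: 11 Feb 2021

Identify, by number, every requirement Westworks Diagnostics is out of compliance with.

1. cyber liability coverage $625,000 ≥ $575,000 → met
2. CLIA certificate absent → not met
3. quality-control review 129 days ago vs limit 120 → not met
4. instrument calibration 580 days ago vs limit 540 → not met
5. condition 'performs genetic testing' holds; biosafety cabinet certification 26 days ago vs limit 30 → met
6. CLIA inspection 50 days ago vs limit 45 → not met
7. proficiency testing failures in the past year 0 ≤ 3 → met
8. proficiency testing 127 days ago vs limit 120 → not met
9. professional liability coverage $1,375,000 < $1,525,000 → not met
10. condition 'handles select agents' holds; personnel competency assessment 363 days ago vs limit 270 → not met
11. specimen chain-of-custody procedure present → met
Not met: 2, 3, 4, 6, 8, 9, 10

2, 3, 4, 6, 8, 9, 10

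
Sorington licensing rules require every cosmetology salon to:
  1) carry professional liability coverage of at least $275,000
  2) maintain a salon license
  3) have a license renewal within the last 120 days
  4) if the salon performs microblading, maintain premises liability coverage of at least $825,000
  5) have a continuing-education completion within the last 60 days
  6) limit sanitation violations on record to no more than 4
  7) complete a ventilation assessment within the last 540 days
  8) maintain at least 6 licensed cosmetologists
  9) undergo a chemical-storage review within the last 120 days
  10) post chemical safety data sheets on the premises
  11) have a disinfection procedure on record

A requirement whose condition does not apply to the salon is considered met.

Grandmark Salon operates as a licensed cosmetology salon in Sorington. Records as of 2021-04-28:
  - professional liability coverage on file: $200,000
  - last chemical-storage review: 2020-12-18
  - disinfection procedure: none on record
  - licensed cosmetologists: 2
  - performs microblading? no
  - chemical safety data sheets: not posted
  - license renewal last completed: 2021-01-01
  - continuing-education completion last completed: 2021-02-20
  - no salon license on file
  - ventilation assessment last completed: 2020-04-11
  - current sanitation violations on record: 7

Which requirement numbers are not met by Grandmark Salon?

1, 2, 5, 6, 8, 9, 10, 11

1. professional liability coverage $200,000 < $275,000 → not met
2. salon license absent → not met
3. license renewal 117 days ago vs limit 120 → met
4. condition 'performs microblading' does not hold → requirement n/a → met
5. continuing-education completion 67 days ago vs limit 60 → not met
6. sanitation violations on record 7 > 4 → not met
7. ventilation assessment 382 days ago vs limit 540 → met
8. licensed cosmetologists 2 < 6 → not met
9. chemical-storage review 131 days ago vs limit 120 → not met
10. chemical safety data sheets absent → not met
11. disinfection procedure absent → not met
Not met: 1, 2, 5, 6, 8, 9, 10, 11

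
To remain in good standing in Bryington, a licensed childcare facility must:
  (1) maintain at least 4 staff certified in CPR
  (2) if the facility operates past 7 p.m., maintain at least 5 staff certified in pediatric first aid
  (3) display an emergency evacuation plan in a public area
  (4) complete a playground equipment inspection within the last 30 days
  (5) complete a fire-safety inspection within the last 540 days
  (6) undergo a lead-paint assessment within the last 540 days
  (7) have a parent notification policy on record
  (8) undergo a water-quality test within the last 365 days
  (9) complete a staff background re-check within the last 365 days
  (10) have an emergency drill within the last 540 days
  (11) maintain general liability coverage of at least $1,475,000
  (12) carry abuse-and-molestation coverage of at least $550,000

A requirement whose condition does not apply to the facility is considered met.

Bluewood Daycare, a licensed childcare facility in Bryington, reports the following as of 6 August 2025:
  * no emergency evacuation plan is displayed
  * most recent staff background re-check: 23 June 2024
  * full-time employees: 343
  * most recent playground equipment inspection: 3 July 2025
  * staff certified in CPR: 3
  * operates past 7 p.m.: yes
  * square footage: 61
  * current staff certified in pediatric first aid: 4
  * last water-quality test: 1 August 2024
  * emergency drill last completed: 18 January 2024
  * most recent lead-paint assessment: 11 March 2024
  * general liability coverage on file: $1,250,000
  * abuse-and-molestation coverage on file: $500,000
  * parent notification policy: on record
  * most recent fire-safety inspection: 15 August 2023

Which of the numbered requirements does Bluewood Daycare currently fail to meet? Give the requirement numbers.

1, 2, 3, 4, 5, 8, 9, 10, 11, 12

1. staff certified in CPR 3 < 4 → not met
2. condition 'operates past 7 p.m.' holds; staff certified in pediatric first aid 4 < 5 → not met
3. emergency evacuation plan absent → not met
4. playground equipment inspection 34 days ago vs limit 30 → not met
5. fire-safety inspection 722 days ago vs limit 540 → not met
6. lead-paint assessment 513 days ago vs limit 540 → met
7. parent notification policy present → met
8. water-quality test 370 days ago vs limit 365 → not met
9. staff background re-check 409 days ago vs limit 365 → not met
10. emergency drill 566 days ago vs limit 540 → not met
11. general liability coverage $1,250,000 < $1,475,000 → not met
12. abuse-and-molestation coverage $500,000 < $550,000 → not met
Not met: 1, 2, 3, 4, 5, 8, 9, 10, 11, 12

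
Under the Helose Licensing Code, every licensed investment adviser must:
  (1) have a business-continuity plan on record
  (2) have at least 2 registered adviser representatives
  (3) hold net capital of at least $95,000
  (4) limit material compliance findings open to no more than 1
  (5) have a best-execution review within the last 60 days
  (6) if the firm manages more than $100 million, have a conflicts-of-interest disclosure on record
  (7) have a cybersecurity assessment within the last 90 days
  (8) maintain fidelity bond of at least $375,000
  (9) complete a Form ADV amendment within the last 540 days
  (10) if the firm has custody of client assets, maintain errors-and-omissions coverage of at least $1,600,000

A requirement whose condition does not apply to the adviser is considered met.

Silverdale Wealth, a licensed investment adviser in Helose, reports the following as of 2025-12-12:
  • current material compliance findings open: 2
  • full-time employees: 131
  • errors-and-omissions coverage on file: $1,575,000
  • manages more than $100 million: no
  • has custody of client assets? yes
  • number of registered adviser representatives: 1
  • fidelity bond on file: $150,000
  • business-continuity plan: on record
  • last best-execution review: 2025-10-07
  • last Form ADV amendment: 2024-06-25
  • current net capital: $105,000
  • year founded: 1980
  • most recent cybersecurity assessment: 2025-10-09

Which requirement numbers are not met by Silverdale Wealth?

2, 4, 5, 8, 10

1. business-continuity plan present → met
2. registered adviser representatives 1 < 2 → not met
3. net capital $105,000 ≥ $95,000 → met
4. material compliance findings open 2 > 1 → not met
5. best-execution review 66 days ago vs limit 60 → not met
6. condition 'manages more than $100 million' does not hold → requirement n/a → met
7. cybersecurity assessment 64 days ago vs limit 90 → met
8. fidelity bond $150,000 < $375,000 → not met
9. Form ADV amendment 535 days ago vs limit 540 → met
10. condition 'has custody of client assets' holds; errors-and-omissions coverage $1,575,000 < $1,600,000 → not met
Not met: 2, 4, 5, 8, 10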